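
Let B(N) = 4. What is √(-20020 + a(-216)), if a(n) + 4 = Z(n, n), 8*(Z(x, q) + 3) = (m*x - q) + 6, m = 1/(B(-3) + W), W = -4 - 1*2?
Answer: I*√79943/2 ≈ 141.37*I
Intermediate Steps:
W = -6 (W = -4 - 2 = -6)
m = -½ (m = 1/(4 - 6) = 1/(-2) = -½ ≈ -0.50000)
Z(x, q) = -9/4 - q/8 - x/16 (Z(x, q) = -3 + ((-x/2 - q) + 6)/8 = -3 + ((-q - x/2) + 6)/8 = -3 + (6 - q - x/2)/8 = -3 + (¾ - q/8 - x/16) = -9/4 - q/8 - x/16)
a(n) = -25/4 - 3*n/16 (a(n) = -4 + (-9/4 - n/8 - n/16) = -4 + (-9/4 - 3*n/16) = -25/4 - 3*n/16)
√(-20020 + a(-216)) = √(-20020 + (-25/4 - 3/16*(-216))) = √(-20020 + (-25/4 + 81/2)) = √(-20020 + 137/4) = √(-79943/4) = I*√79943/2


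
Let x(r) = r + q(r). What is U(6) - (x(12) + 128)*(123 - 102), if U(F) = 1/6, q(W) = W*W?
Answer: -35783/6 ≈ -5963.8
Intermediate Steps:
q(W) = W²
x(r) = r + r²
U(F) = ⅙
U(6) - (x(12) + 128)*(123 - 102) = ⅙ - (12*(1 + 12) + 128)*(123 - 102) = ⅙ - (12*13 + 128)*21 = ⅙ - (156 + 128)*21 = ⅙ - 284*21 = ⅙ - 1*5964 = ⅙ - 5964 = -35783/6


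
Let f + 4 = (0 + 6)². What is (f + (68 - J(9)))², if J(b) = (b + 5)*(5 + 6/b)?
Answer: 3844/9 ≈ 427.11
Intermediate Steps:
J(b) = (5 + b)*(5 + 6/b)
f = 32 (f = -4 + (0 + 6)² = -4 + 6² = -4 + 36 = 32)
(f + (68 - J(9)))² = (32 + (68 - (31 + 5*9 + 30/9)))² = (32 + (68 - (31 + 45 + 30*(⅑))))² = (32 + (68 - (31 + 45 + 10/3)))² = (32 + (68 - 1*238/3))² = (32 + (68 - 238/3))² = (32 - 34/3)² = (62/3)² = 3844/9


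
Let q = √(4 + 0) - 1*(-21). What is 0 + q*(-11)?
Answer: -253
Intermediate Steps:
q = 23 (q = √4 + 21 = 2 + 21 = 23)
0 + q*(-11) = 0 + 23*(-11) = 0 - 253 = -253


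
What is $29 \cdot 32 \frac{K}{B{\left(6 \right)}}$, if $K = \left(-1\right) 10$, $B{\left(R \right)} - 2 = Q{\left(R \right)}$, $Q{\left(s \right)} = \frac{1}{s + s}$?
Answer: $- \frac{22272}{5} \approx -4454.4$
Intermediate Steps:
$Q{\left(s \right)} = \frac{1}{2 s}$
$B{\left(R \right)} = 2 + \frac{1}{2 R}$
$K = -10$
$29 \cdot 32 \frac{K}{B{\left(6 \right)}} = 29 \cdot 32 \left(- \frac{10}{2 + \frac{1}{2 \cdot 6}}\right) = 928 \left(- \frac{10}{2 + \frac{1}{2} \cdot \frac{1}{6}}\right) = 928 \left(- \frac{10}{2 + \frac{1}{12}}\right) = 928 \left(- \frac{10}{\frac{25}{12}}\right) = 928 \left(\left(-10\right) \frac{12}{25}\right) = 928 \left(- \frac{24}{5}\right) = - \frac{22272}{5}$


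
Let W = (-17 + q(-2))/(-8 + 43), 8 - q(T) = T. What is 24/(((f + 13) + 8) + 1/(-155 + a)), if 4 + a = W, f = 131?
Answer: 6368/40329 ≈ 0.15790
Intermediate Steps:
q(T) = 8 - T
W = -⅕ (W = (-17 + (8 - 1*(-2)))/(-8 + 43) = (-17 + (8 + 2))/35 = (-17 + 10)*(1/35) = -7*1/35 = -⅕ ≈ -0.20000)
a = -21/5 (a = -4 - ⅕ = -21/5 ≈ -4.2000)
24/(((f + 13) + 8) + 1/(-155 + a)) = 24/(((131 + 13) + 8) + 1/(-155 - 21/5)) = 24/((144 + 8) + 1/(-796/5)) = 24/(152 - 5/796) = 24/(120987/796) = 24*(796/120987) = 6368/40329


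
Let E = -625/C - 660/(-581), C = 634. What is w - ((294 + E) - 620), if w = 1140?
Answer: 539951649/368354 ≈ 1465.8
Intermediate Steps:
E = 55315/368354 (E = -625/634 - 660/(-581) = -625*1/634 - 660*(-1/581) = -625/634 + 660/581 = 55315/368354 ≈ 0.15017)
w - ((294 + E) - 620) = 1140 - ((294 + 55315/368354) - 620) = 1140 - (108351391/368354 - 620) = 1140 - 1*(-120028089/368354) = 1140 + 120028089/368354 = 539951649/368354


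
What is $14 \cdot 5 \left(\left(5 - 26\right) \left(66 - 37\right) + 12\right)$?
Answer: $-41790$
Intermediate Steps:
$14 \cdot 5 \left(\left(5 - 26\right) \left(66 - 37\right) + 12\right) = 70 \left(\left(-21\right) 29 + 12\right) = 70 \left(-609 + 12\right) = 70 \left(-597\right) = -41790$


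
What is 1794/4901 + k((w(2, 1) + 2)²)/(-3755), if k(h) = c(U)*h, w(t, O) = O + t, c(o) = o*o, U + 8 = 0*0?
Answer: -17002/283127 ≈ -0.060051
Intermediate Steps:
U = -8 (U = -8 + 0*0 = -8 + 0 = -8)
c(o) = o²
k(h) = 64*h (k(h) = (-8)²*h = 64*h)
1794/4901 + k((w(2, 1) + 2)²)/(-3755) = 1794/4901 + (64*((1 + 2) + 2)²)/(-3755) = 1794*(1/4901) + (64*(3 + 2)²)*(-1/3755) = 138/377 + (64*5²)*(-1/3755) = 138/377 + (64*25)*(-1/3755) = 138/377 + 1600*(-1/3755) = 138/377 - 320/751 = -17002/283127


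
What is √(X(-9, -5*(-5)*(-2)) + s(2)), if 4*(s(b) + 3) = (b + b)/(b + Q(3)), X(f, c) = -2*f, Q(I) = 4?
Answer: √546/6 ≈ 3.8944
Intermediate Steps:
s(b) = -3 + b/(2*(4 + b)) (s(b) = -3 + ((b + b)/(b + 4))/4 = -3 + ((2*b)/(4 + b))/4 = -3 + (2*b/(4 + b))/4 = -3 + b/(2*(4 + b)))
√(X(-9, -5*(-5)*(-2)) + s(2)) = √(-2*(-9) + (-24 - 5*2)/(2*(4 + 2))) = √(18 + (½)*(-24 - 10)/6) = √(18 + (½)*(⅙)*(-34)) = √(18 - 17/6) = √(91/6) = √546/6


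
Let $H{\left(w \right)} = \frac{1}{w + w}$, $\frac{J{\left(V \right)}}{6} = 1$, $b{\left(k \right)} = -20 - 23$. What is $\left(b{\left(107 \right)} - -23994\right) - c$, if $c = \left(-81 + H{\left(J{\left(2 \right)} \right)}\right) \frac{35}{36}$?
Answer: $\frac{10380817}{432} \approx 24030.0$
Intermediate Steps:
$b{\left(k \right)} = -43$ ($b{\left(k \right)} = -20 - 23 = -43$)
$J{\left(V \right)} = 6$ ($J{\left(V \right)} = 6 \cdot 1 = 6$)
$H{\left(w \right)} = \frac{1}{2 w}$
$c = - \frac{33985}{432}$ ($c = \left(-81 + \frac{1}{2 \cdot 6}\right) \frac{35}{36} = \left(-81 + \frac{1}{2} \cdot \frac{1}{6}\right) 35 \cdot \frac{1}{36} = \left(-81 + \frac{1}{12}\right) \frac{35}{36} = \left(- \frac{971}{12}\right) \frac{35}{36} = - \frac{33985}{432} \approx -78.669$)
$\left(b{\left(107 \right)} - -23994\right) - c = \left(-43 - -23994\right) - - \frac{33985}{432} = \left(-43 + 23994\right) + \frac{33985}{432} = 23951 + \frac{33985}{432} = \frac{10380817}{432}$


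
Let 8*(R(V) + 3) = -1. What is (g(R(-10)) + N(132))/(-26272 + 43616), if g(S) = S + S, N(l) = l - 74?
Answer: 207/69376 ≈ 0.0029837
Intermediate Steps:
R(V) = -25/8 (R(V) = -3 + (⅛)*(-1) = -3 - ⅛ = -25/8)
N(l) = -74 + l
g(S) = 2*S
(g(R(-10)) + N(132))/(-26272 + 43616) = (2*(-25/8) + (-74 + 132))/(-26272 + 43616) = (-25/4 + 58)/17344 = (207/4)*(1/17344) = 207/69376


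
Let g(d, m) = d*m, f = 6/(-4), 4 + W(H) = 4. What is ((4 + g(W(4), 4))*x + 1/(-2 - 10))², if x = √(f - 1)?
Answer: (1 - 24*I*√10)²/144 ≈ -39.993 - 1.0541*I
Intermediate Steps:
W(H) = 0 (W(H) = -4 + 4 = 0)
f = -3/2 (f = 6*(-¼) = -3/2 ≈ -1.5000)
x = I*√10/2 (x = √(-3/2 - 1) = √(-5/2) = I*√10/2 ≈ 1.5811*I)
((4 + g(W(4), 4))*x + 1/(-2 - 10))² = ((4 + 0*4)*(I*√10/2) + 1/(-2 - 10))² = ((4 + 0)*(I*√10/2) + 1/(-12))² = (4*(I*√10/2) - 1/12)² = (2*I*√10 - 1/12)² = (-1/12 + 2*I*√10)²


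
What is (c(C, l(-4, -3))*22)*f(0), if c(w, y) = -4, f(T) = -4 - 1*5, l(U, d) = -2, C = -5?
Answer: 792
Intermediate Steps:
f(T) = -9 (f(T) = -4 - 5 = -9)
(c(C, l(-4, -3))*22)*f(0) = -4*22*(-9) = -88*(-9) = 792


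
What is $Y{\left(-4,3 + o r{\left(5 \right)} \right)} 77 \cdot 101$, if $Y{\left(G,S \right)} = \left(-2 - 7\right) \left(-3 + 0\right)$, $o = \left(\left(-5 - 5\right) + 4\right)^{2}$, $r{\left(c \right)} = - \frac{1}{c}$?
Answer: $209979$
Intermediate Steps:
$o = 36$ ($o = \left(\left(-5 - 5\right) + 4\right)^{2} = \left(-10 + 4\right)^{2} = \left(-6\right)^{2} = 36$)
$Y{\left(G,S \right)} = 27$ ($Y{\left(G,S \right)} = \left(-9\right) \left(-3\right) = 27$)
$Y{\left(-4,3 + o r{\left(5 \right)} \right)} 77 \cdot 101 = 27 \cdot 77 \cdot 101 = 2079 \cdot 101 = 209979$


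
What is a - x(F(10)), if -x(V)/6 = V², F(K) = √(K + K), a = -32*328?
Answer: -10376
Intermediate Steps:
a = -10496
F(K) = √2*√K (F(K) = √(2*K) = √2*√K)
x(V) = -6*V²
a - x(F(10)) = -10496 - (-6)*(√2*√10)² = -10496 - (-6)*(2*√5)² = -10496 - (-6)*20 = -10496 - 1*(-120) = -10496 + 120 = -10376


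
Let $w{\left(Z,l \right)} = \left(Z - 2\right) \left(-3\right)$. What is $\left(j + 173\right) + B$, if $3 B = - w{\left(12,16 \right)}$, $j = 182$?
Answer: $365$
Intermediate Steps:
$w{\left(Z,l \right)} = 6 - 3 Z$ ($w{\left(Z,l \right)} = \left(-2 + Z\right) \left(-3\right) = 6 - 3 Z$)
$B = 10$ ($B = \frac{\left(-1\right) \left(6 - 36\right)}{3} = \frac{\left(-1\right) \left(-30\right)}{3} = \frac{1}{3} \cdot 30 = 10$)
$\left(j + 173\right) + B = \left(182 + 173\right) + 10 = 355 + 10 = 365$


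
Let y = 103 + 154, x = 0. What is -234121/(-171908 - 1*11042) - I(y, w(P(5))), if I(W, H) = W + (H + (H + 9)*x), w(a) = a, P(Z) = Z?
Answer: -47698779/182950 ≈ -260.72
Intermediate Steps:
y = 257
I(W, H) = H + W (I(W, H) = W + (H + (H + 9)*0) = W + (H + (9 + H)*0) = W + (H + 0) = W + H = H + W)
-234121/(-171908 - 1*11042) - I(y, w(P(5))) = -234121/(-171908 - 1*11042) - (5 + 257) = -234121/(-171908 - 11042) - 1*262 = -234121/(-182950) - 262 = -234121*(-1/182950) - 262 = 234121/182950 - 262 = -47698779/182950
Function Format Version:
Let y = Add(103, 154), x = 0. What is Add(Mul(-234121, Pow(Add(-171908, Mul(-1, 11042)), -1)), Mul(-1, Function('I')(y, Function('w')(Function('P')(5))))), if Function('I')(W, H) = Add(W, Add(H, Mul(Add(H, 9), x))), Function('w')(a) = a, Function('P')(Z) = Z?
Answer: Rational(-47698779, 182950) ≈ -260.72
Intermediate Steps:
y = 257
Function('I')(W, H) = Add(H, W) (Function('I')(W, H) = Add(W, Add(H, Mul(Add(H, 9), 0))) = Add(W, Add(H, Mul(Add(9, H), 0))) = Add(W, Add(H, 0)) = Add(W, H) = Add(H, W))
Add(Mul(-234121, Pow(Add(-171908, Mul(-1, 11042)), -1)), Mul(-1, Function('I')(y, Function('w')(Function('P')(5))))) = Add(Mul(-234121, Pow(Add(-171908, Mul(-1, 11042)), -1)), Mul(-1, Add(5, 257))) = Add(Mul(-234121, Pow(Add(-171908, -11042), -1)), Mul(-1, 262)) = Add(Mul(-234121, Pow(-182950, -1)), -262) = Add(Mul(-234121, Rational(-1, 182950)), -262) = Add(Rational(234121, 182950), -262) = Rational(-47698779, 182950)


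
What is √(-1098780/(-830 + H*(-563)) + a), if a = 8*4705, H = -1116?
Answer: √3704814141885230/313739 ≈ 194.01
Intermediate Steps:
a = 37640
√(-1098780/(-830 + H*(-563)) + a) = √(-1098780/(-830 - 1116*(-563)) + 37640) = √(-1098780/(-830 + 628308) + 37640) = √(-1098780/627478 + 37640) = √(-1098780*1/627478 + 37640) = √(-549390/313739 + 37640) = √(11808586570/313739) = √3704814141885230/313739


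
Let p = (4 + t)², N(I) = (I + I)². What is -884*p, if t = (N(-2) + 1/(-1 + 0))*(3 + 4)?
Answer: -10502804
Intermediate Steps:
N(I) = 4*I² (N(I) = (2*I)² = 4*I²)
t = 105 (t = (4*(-2)² + 1/(-1 + 0))*(3 + 4) = (4*4 + 1/(-1))*7 = (16 - 1)*7 = 15*7 = 105)
p = 11881 (p = (4 + 105)² = 109² = 11881)
-884*p = -884*11881 = -10502804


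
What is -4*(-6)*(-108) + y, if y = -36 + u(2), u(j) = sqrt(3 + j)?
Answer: -2628 + sqrt(5) ≈ -2625.8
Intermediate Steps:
y = -36 + sqrt(5) (y = -36 + sqrt(3 + 2) = -36 + sqrt(5) ≈ -33.764)
-4*(-6)*(-108) + y = -4*(-6)*(-108) + (-36 + sqrt(5)) = 24*(-108) + (-36 + sqrt(5)) = -2592 + (-36 + sqrt(5)) = -2628 + sqrt(5)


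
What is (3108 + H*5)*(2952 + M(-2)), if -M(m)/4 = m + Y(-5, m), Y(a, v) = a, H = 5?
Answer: 9336340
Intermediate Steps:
M(m) = 20 - 4*m (M(m) = -4*(m - 5) = -4*(-5 + m) = 20 - 4*m)
(3108 + H*5)*(2952 + M(-2)) = (3108 + 5*5)*(2952 + (20 - 4*(-2))) = (3108 + 25)*(2952 + (20 + 8)) = 3133*(2952 + 28) = 3133*2980 = 9336340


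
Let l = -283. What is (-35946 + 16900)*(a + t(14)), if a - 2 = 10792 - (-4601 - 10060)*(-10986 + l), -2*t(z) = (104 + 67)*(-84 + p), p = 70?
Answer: 3146452871628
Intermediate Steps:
t(z) = 1197 (t(z) = -(104 + 67)*(-84 + 70)/2 = -171*(-14)/2 = -1/2*(-2394) = 1197)
a = -165204015 (a = 2 + (10792 - (-4601 - 10060)*(-10986 - 283)) = 2 + (10792 - (-14661)*(-11269)) = 2 + (10792 - 1*165214809) = 2 + (10792 - 165214809) = 2 - 165204017 = -165204015)
(-35946 + 16900)*(a + t(14)) = (-35946 + 16900)*(-165204015 + 1197) = -19046*(-165202818) = 3146452871628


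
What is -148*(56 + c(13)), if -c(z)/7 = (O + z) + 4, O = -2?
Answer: 7252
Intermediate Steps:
c(z) = -14 - 7*z (c(z) = -7*((-2 + z) + 4) = -7*(2 + z) = -14 - 7*z)
-148*(56 + c(13)) = -148*(56 + (-14 - 7*13)) = -148*(56 + (-14 - 91)) = -148*(56 - 105) = -148*(-49) = 7252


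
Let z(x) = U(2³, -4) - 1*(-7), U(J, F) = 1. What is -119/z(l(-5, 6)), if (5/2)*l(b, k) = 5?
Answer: -119/8 ≈ -14.875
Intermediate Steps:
l(b, k) = 2 (l(b, k) = (⅖)*5 = 2)
z(x) = 8 (z(x) = 1 - 1*(-7) = 1 + 7 = 8)
-119/z(l(-5, 6)) = -119/8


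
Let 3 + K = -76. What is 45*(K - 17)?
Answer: -4320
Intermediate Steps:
K = -79 (K = -3 - 76 = -79)
45*(K - 17) = 45*(-79 - 17) = 45*(-96) = -4320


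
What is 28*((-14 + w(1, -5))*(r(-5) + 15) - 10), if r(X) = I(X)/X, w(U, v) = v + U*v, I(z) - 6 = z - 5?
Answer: -54488/5 ≈ -10898.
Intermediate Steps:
I(z) = 1 + z (I(z) = 6 + (z - 5) = 6 + (-5 + z) = 1 + z)
r(X) = (1 + X)/X
28*((-14 + w(1, -5))*(r(-5) + 15) - 10) = 28*((-14 - 5*(1 + 1))*((1 - 5)/(-5) + 15) - 10) = 28*((-14 - 5*2)*(-1/5*(-4) + 15) - 10) = 28*((-14 - 10)*(4/5 + 15) - 10) = 28*(-24*79/5 - 10) = 28*(-1896/5 - 10) = 28*(-1946/5) = -54488/5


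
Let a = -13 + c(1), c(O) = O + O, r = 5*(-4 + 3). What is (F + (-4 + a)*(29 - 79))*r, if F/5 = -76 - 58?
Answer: -400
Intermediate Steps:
r = -5 (r = 5*(-1) = -5)
c(O) = 2*O
F = -670 (F = 5*(-76 - 58) = 5*(-134) = -670)
a = -11 (a = -13 + 2*1 = -13 + 2 = -11)
(F + (-4 + a)*(29 - 79))*r = (-670 + (-4 - 11)*(29 - 79))*(-5) = (-670 - 15*(-50))*(-5) = (-670 + 750)*(-5) = 80*(-5) = -400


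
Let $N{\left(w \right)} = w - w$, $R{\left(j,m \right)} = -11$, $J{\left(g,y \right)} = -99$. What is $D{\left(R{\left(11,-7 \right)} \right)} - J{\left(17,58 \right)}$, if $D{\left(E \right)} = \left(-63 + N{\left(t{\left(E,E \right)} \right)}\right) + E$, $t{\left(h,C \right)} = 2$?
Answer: $25$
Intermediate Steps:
$N{\left(w \right)} = 0$
$D{\left(E \right)} = -63 + E$ ($D{\left(E \right)} = \left(-63 + 0\right) + E = -63 + E$)
$D{\left(R{\left(11,-7 \right)} \right)} - J{\left(17,58 \right)} = \left(-63 - 11\right) - -99 = -74 + 99 = 25$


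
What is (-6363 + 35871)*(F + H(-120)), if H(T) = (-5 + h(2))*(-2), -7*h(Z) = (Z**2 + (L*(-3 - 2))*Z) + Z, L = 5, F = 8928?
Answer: 1843600824/7 ≈ 2.6337e+8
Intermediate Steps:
h(Z) = -Z**2/7 + 24*Z/7 (h(Z) = -((Z**2 + (5*(-3 - 2))*Z) + Z)/7 = -((Z**2 + (5*(-5))*Z) + Z)/7 = -((Z**2 - 25*Z) + Z)/7 = -(Z**2 - 24*Z)/7 = -Z**2/7 + 24*Z/7)
H(T) = -18/7 (H(T) = (-5 + (1/7)*2*(24 - 1*2))*(-2) = (-5 + (1/7)*2*(24 - 2))*(-2) = (-5 + (1/7)*2*22)*(-2) = (-5 + 44/7)*(-2) = (9/7)*(-2) = -18/7)
(-6363 + 35871)*(F + H(-120)) = (-6363 + 35871)*(8928 - 18/7) = 29508*(62478/7) = 1843600824/7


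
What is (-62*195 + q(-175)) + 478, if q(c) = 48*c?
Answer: -20012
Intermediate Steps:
(-62*195 + q(-175)) + 478 = (-62*195 + 48*(-175)) + 478 = (-12090 - 8400) + 478 = -20490 + 478 = -20012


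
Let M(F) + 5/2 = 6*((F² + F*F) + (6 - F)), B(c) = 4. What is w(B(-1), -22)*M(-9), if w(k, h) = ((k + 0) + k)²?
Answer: 67808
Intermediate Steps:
M(F) = 67/2 - 6*F + 12*F² (M(F) = -5/2 + 6*((F² + F*F) + (6 - F)) = -5/2 + 6*((F² + F²) + (6 - F)) = -5/2 + 6*(2*F² + (6 - F)) = -5/2 + 6*(6 - F + 2*F²) = -5/2 + (36 - 6*F + 12*F²) = 67/2 - 6*F + 12*F²)
w(k, h) = 4*k² (w(k, h) = (k + k)² = (2*k)² = 4*k²)
w(B(-1), -22)*M(-9) = (4*4²)*(67/2 - 6*(-9) + 12*(-9)²) = (4*16)*(67/2 + 54 + 12*81) = 64*(67/2 + 54 + 972) = 64*(2119/2) = 67808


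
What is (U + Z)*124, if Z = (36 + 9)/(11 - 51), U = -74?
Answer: -18631/2 ≈ -9315.5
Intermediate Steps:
Z = -9/8 (Z = 45/(-40) = 45*(-1/40) = -9/8 ≈ -1.1250)
(U + Z)*124 = (-74 - 9/8)*124 = -601/8*124 = -18631/2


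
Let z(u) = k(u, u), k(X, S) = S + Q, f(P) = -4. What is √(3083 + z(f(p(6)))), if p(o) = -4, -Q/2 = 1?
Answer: √3077 ≈ 55.471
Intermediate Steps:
Q = -2 (Q = -2*1 = -2)
k(X, S) = -2 + S (k(X, S) = S - 2 = -2 + S)
z(u) = -2 + u
√(3083 + z(f(p(6)))) = √(3083 + (-2 - 4)) = √(3083 - 6) = √3077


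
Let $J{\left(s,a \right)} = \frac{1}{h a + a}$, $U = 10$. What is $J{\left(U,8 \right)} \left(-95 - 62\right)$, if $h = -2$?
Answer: $\frac{157}{8} \approx 19.625$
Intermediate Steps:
$J{\left(s,a \right)} = - \frac{1}{a}$ ($J{\left(s,a \right)} = \frac{1}{- 2 a + a} = \frac{1}{\left(-1\right) a} = - \frac{1}{a}$)
$J{\left(U,8 \right)} \left(-95 - 62\right) = - \frac{1}{8} \left(-95 - 62\right) = \left(-1\right) \frac{1}{8} \left(-157\right) = \left(- \frac{1}{8}\right) \left(-157\right) = \frac{157}{8}$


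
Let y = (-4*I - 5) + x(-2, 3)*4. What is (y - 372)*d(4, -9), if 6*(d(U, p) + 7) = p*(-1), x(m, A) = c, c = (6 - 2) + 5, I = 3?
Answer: 3883/2 ≈ 1941.5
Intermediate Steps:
c = 9 (c = 4 + 5 = 9)
x(m, A) = 9
d(U, p) = -7 - p/6 (d(U, p) = -7 + (p*(-1))/6 = -7 + (-p)/6 = -7 - p/6)
y = 19 (y = (-4*3 - 5) + 9*4 = (-12 - 5) + 36 = -17 + 36 = 19)
(y - 372)*d(4, -9) = (19 - 372)*(-7 - ⅙*(-9)) = -353*(-7 + 3/2) = -353*(-11/2) = 3883/2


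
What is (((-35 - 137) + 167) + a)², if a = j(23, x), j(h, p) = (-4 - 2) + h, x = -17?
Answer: 144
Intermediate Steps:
j(h, p) = -6 + h
a = 17 (a = -6 + 23 = 17)
(((-35 - 137) + 167) + a)² = (((-35 - 137) + 167) + 17)² = ((-172 + 167) + 17)² = (-5 + 17)² = 12² = 144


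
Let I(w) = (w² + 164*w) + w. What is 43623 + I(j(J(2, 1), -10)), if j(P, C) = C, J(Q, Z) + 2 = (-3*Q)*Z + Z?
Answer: 42073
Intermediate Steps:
J(Q, Z) = -2 + Z - 3*Q*Z (J(Q, Z) = -2 + ((-3*Q)*Z + Z) = -2 + (-3*Q*Z + Z) = -2 + (Z - 3*Q*Z) = -2 + Z - 3*Q*Z)
I(w) = w² + 165*w
43623 + I(j(J(2, 1), -10)) = 43623 - 10*(165 - 10) = 43623 - 10*155 = 43623 - 1550 = 42073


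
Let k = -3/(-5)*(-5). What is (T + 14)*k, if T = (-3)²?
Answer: -69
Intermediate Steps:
T = 9
k = -3 (k = -3*(-⅕)*(-5) = (⅗)*(-5) = -3)
(T + 14)*k = (9 + 14)*(-3) = 23*(-3) = -69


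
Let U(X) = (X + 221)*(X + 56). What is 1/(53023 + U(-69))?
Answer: 1/51047 ≈ 1.9590e-5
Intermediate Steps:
U(X) = (56 + X)*(221 + X) (U(X) = (221 + X)*(56 + X) = (56 + X)*(221 + X))
1/(53023 + U(-69)) = 1/(53023 + (12376 + (-69)² + 277*(-69))) = 1/(53023 + (12376 + 4761 - 19113)) = 1/(53023 - 1976) = 1/51047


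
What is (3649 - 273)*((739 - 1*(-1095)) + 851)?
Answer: 9064560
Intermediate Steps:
(3649 - 273)*((739 - 1*(-1095)) + 851) = 3376*((739 + 1095) + 851) = 3376*(1834 + 851) = 3376*2685 = 9064560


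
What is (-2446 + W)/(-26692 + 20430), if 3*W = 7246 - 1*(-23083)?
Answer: -22991/18786 ≈ -1.2238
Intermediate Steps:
W = 30329/3 (W = (7246 - 1*(-23083))/3 = (7246 + 23083)/3 = (⅓)*30329 = 30329/3 ≈ 10110.)
(-2446 + W)/(-26692 + 20430) = (-2446 + 30329/3)/(-26692 + 20430) = (22991/3)/(-6262) = (22991/3)*(-1/6262) = -22991/18786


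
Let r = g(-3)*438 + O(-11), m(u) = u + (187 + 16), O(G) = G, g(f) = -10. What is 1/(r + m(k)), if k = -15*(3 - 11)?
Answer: -1/4068 ≈ -0.00024582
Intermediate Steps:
k = 120 (k = -15*(-8) = 120)
m(u) = 203 + u (m(u) = u + 203 = 203 + u)
r = -4391 (r = -10*438 - 11 = -4380 - 11 = -4391)
1/(r + m(k)) = 1/(-4391 + (203 + 120)) = 1/(-4391 + 323) = 1/(-4068) = -1/4068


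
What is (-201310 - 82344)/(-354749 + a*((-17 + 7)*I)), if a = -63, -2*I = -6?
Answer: 283654/352859 ≈ 0.80387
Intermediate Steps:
I = 3 (I = -½*(-6) = 3)
(-201310 - 82344)/(-354749 + a*((-17 + 7)*I)) = (-201310 - 82344)/(-354749 - 63*(-17 + 7)*3) = -283654/(-354749 - (-630)*3) = -283654/(-354749 - 63*(-30)) = -283654/(-354749 + 1890) = -283654/(-352859) = -283654*(-1/352859) = 283654/352859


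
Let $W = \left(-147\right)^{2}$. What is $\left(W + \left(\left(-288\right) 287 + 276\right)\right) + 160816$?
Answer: $100045$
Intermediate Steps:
$W = 21609$
$\left(W + \left(\left(-288\right) 287 + 276\right)\right) + 160816 = \left(21609 + \left(\left(-288\right) 287 + 276\right)\right) + 160816 = \left(21609 + \left(-82656 + 276\right)\right) + 160816 = \left(21609 - 82380\right) + 160816 = -60771 + 160816 = 100045$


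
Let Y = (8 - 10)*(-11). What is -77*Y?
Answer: -1694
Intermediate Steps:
Y = 22 (Y = -2*(-11) = 22)
-77*Y = -77*22 = -1694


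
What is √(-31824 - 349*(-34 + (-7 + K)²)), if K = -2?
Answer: I*√48227 ≈ 219.61*I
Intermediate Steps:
√(-31824 - 349*(-34 + (-7 + K)²)) = √(-31824 - 349*(-34 + (-7 - 2)²)) = √(-31824 - 349*(-34 + (-9)²)) = √(-31824 - 349*(-34 + 81)) = √(-31824 - 349*47) = √(-31824 - 16403) = √(-48227) = I*√48227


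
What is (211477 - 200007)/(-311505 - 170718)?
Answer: -11470/482223 ≈ -0.023786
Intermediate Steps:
(211477 - 200007)/(-311505 - 170718) = 11470/(-482223) = 11470*(-1/482223) = -11470/482223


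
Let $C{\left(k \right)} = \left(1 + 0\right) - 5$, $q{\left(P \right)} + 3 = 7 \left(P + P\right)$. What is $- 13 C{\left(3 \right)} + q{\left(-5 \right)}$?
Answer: $-21$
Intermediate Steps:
$q{\left(P \right)} = -3 + 14 P$ ($q{\left(P \right)} = -3 + 7 \left(P + P\right) = -3 + 7 \cdot 2 P = -3 + 14 P$)
$C{\left(k \right)} = -4$ ($C{\left(k \right)} = 1 - 5 = -4$)
$- 13 C{\left(3 \right)} + q{\left(-5 \right)} = \left(-13\right) \left(-4\right) + \left(-3 + 14 \left(-5\right)\right) = 52 - 73 = -21$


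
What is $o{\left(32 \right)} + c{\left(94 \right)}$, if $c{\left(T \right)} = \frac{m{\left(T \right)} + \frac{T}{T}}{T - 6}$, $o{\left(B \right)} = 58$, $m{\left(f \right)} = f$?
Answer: $\frac{5199}{88} \approx 59.08$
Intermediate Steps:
$c{\left(T \right)} = \frac{1 + T}{-6 + T}$ ($c{\left(T \right)} = \frac{T + \frac{T}{T}}{T - 6} = \frac{T + 1}{-6 + T} = \frac{1 + T}{-6 + T}$)
$o{\left(32 \right)} + c{\left(94 \right)} = 58 + \frac{1 + 94}{-6 + 94} = 58 + \frac{1}{88} \cdot 95 = 58 + \frac{95}{88} = \frac{5199}{88}$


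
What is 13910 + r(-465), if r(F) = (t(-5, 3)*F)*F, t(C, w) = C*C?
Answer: 5419535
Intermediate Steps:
t(C, w) = C**2
r(F) = 25*F**2 (r(F) = ((-5)**2*F)*F = (25*F)*F = 25*F**2)
13910 + r(-465) = 13910 + 25*(-465)**2 = 13910 + 25*216225 = 13910 + 5405625 = 5419535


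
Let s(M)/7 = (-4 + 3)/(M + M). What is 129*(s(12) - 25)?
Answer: -26101/8 ≈ -3262.6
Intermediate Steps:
s(M) = -7/(2*M) (s(M) = 7*((-4 + 3)/(M + M)) = 7*(-1/(2*M)) = -7/(2*M))
129*(s(12) - 25) = 129*(-7/2/12 - 25) = 129*(-7/2*1/12 - 25) = 129*(-7/24 - 25) = 129*(-607/24) = -26101/8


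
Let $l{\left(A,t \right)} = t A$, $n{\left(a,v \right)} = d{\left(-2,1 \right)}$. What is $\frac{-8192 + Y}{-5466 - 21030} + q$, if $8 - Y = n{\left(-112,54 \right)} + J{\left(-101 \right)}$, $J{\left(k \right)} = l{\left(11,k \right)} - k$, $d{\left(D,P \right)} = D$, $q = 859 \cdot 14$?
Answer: $\frac{79662017}{6624} \approx 12026.0$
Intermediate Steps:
$q = 12026$
$n{\left(a,v \right)} = -2$
$l{\left(A,t \right)} = A t$
$J{\left(k \right)} = 10 k$ ($J{\left(k \right)} = 11 k - k = 10 k$)
$Y = 1020$ ($Y = 8 - \left(-2 + 10 \left(-101\right)\right) = 8 - \left(-2 - 1010\right) = 8 - -1012 = 8 + 1012 = 1020$)
$\frac{-8192 + Y}{-5466 - 21030} + q = \frac{-8192 + 1020}{-5466 - 21030} + 12026 = - \frac{7172}{-26496} + 12026 = \left(-7172\right) \left(- \frac{1}{26496}\right) + 12026 = \frac{1793}{6624} + 12026 = \frac{79662017}{6624}$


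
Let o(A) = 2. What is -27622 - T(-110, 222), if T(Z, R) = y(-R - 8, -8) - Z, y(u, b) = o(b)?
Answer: -27734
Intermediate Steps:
y(u, b) = 2
T(Z, R) = 2 - Z
-27622 - T(-110, 222) = -27622 - (2 - 1*(-110)) = -27622 - (2 + 110) = -27622 - 1*112 = -27622 - 112 = -27734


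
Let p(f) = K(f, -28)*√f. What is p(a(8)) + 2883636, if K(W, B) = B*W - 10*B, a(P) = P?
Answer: 2883636 + 112*√2 ≈ 2.8838e+6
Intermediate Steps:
K(W, B) = -10*B + B*W
p(f) = √f*(280 - 28*f) (p(f) = (-28*(-10 + f))*√f = (280 - 28*f)*√f = √f*(280 - 28*f))
p(a(8)) + 2883636 = 28*√8*(10 - 1*8) + 2883636 = 28*(2*√2)*(10 - 8) + 2883636 = 28*(2*√2)*2 + 2883636 = 112*√2 + 2883636 = 2883636 + 112*√2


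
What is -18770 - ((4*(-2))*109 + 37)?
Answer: -17935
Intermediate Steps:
-18770 - ((4*(-2))*109 + 37) = -18770 - (-8*109 + 37) = -18770 - (-872 + 37) = -18770 - 1*(-835) = -18770 + 835 = -17935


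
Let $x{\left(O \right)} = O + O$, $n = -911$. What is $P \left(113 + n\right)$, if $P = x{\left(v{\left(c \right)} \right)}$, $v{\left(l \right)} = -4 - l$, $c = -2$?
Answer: $3192$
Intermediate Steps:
$x{\left(O \right)} = 2 O$
$P = -4$ ($P = 2 \left(-4 - -2\right) = 2 \left(-4 + 2\right) = 2 \left(-2\right) = -4$)
$P \left(113 + n\right) = - 4 \left(113 - 911\right) = \left(-4\right) \left(-798\right) = 3192$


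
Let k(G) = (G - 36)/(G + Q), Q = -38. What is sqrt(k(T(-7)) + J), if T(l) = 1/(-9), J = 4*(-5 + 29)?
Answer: sqrt(232771)/49 ≈ 9.8462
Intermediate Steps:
J = 96 (J = 4*24 = 96)
T(l) = -1/9
k(G) = (-36 + G)/(-38 + G) (k(G) = (G - 36)/(G - 38) = (-36 + G)/(-38 + G))
sqrt(k(T(-7)) + J) = sqrt((-36 - 1/9)/(-38 - 1/9) + 96) = sqrt(-325/9/(-343/9) + 96) = sqrt(-9/343*(-325/9) + 96) = sqrt(325/343 + 96) = sqrt(33253/343) = sqrt(232771)/49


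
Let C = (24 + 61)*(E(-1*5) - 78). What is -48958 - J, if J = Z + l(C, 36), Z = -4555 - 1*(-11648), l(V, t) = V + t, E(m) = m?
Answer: -49032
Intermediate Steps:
C = -7055 (C = (24 + 61)*(-1*5 - 78) = 85*(-5 - 78) = 85*(-83) = -7055)
Z = 7093 (Z = -4555 + 11648 = 7093)
J = 74 (J = 7093 + (-7055 + 36) = 7093 - 7019 = 74)
-48958 - J = -48958 - 1*74 = -48958 - 74 = -49032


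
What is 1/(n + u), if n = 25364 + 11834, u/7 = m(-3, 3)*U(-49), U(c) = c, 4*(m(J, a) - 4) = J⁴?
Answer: 4/115521 ≈ 3.4626e-5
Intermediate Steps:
m(J, a) = 4 + J⁴/4
u = -33271/4 (u = 7*((4 + (¼)*(-3)⁴)*(-49)) = 7*((4 + (¼)*81)*(-49)) = 7*((4 + 81/4)*(-49)) = 7*((97/4)*(-49)) = 7*(-4753/4) = -33271/4 ≈ -8317.8)
n = 37198
1/(n + u) = 1/(37198 - 33271/4) = 1/(115521/4) = 4/115521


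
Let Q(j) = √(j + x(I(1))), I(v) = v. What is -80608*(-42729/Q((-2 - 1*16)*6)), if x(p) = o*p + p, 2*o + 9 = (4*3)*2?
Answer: -3444299232*I*√398/199 ≈ -3.4529e+8*I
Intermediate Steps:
o = 15/2 (o = -9/2 + ((4*3)*2)/2 = -9/2 + (12*2)/2 = -9/2 + (½)*24 = -9/2 + 12 = 15/2 ≈ 7.5000)
x(p) = 17*p/2 (x(p) = 15*p/2 + p = 17*p/2)
Q(j) = √(17/2 + j) (Q(j) = √(j + (17/2)*1) = √(j + 17/2) = √(17/2 + j))
-80608*(-42729/Q((-2 - 1*16)*6)) = -80608*(-85458/√(34 + 4*((-2 - 1*16)*6))) = -80608*(-85458/√(34 + 4*((-2 - 16)*6))) = -80608*(-85458/√(34 + 4*(-18*6))) = -80608*(-85458/√(34 + 4*(-108))) = -80608*(-85458/√(34 - 432)) = -80608*42729*I*√398/199 = -3444299232*I*√398/199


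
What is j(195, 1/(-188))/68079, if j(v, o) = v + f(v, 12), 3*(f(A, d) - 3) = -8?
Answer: 586/204237 ≈ 0.0028692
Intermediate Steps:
f(A, d) = ⅓ (f(A, d) = 3 + (⅓)*(-8) = 3 - 8/3 = ⅓)
j(v, o) = ⅓ + v (j(v, o) = v + ⅓ = ⅓ + v)
j(195, 1/(-188))/68079 = (⅓ + 195)/68079 = (586/3)*(1/68079) = 586/204237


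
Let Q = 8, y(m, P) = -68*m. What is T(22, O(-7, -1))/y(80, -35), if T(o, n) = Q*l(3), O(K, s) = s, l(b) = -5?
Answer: 1/136 ≈ 0.0073529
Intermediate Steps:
T(o, n) = -40 (T(o, n) = 8*(-5) = -40)
T(22, O(-7, -1))/y(80, -35) = -40/((-68*80)) = -40/(-5440) = -40*(-1/5440) = 1/136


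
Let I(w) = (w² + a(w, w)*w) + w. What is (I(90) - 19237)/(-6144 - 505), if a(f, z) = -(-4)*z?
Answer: -21353/6649 ≈ -3.2115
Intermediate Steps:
a(f, z) = 4*z
I(w) = w + 5*w² (I(w) = (w² + (4*w)*w) + w = (w² + 4*w²) + w = 5*w² + w = w + 5*w²)
(I(90) - 19237)/(-6144 - 505) = (90*(1 + 5*90) - 19237)/(-6144 - 505) = (90*(1 + 450) - 19237)/(-6649) = (90*451 - 19237)*(-1/6649) = (40590 - 19237)*(-1/6649) = 21353*(-1/6649) = -21353/6649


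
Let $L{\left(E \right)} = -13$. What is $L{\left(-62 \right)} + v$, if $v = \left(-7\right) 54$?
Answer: $-391$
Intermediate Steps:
$v = -378$
$L{\left(-62 \right)} + v = -13 - 378 = -391$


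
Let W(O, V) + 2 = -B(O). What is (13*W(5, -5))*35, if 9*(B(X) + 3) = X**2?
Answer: -7280/9 ≈ -808.89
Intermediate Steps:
B(X) = -3 + X**2/9
W(O, V) = 1 - O**2/9 (W(O, V) = -2 - (-3 + O**2/9) = -2 + (3 - O**2/9) = 1 - O**2/9)
(13*W(5, -5))*35 = (13*(1 - 1/9*5**2))*35 = (13*(1 - 1/9*25))*35 = (13*(1 - 25/9))*35 = (13*(-16/9))*35 = -208/9*35 = -7280/9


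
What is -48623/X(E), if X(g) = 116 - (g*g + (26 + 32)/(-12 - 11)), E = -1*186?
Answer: 1118329/792982 ≈ 1.4103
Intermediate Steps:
E = -186
X(g) = 2726/23 - g² (X(g) = 116 - (g² + 58/(-23)) = 116 - (g² + 58*(-1/23)) = 116 - (g² - 58/23) = 116 - (-58/23 + g²) = 116 + (58/23 - g²) = 2726/23 - g²)
-48623/X(E) = -48623/(2726/23 - 1*(-186)²) = -48623/(2726/23 - 1*34596) = -48623/(2726/23 - 34596) = -48623/(-792982/23) = -48623*(-23/792982) = 1118329/792982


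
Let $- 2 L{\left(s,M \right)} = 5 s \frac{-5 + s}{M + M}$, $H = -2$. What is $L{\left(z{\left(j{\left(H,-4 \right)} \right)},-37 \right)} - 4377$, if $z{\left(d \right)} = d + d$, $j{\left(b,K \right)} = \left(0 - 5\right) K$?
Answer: $- \frac{160199}{37} \approx -4329.7$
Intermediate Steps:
$j{\left(b,K \right)} = - 5 K$
$z{\left(d \right)} = 2 d$
$L{\left(s,M \right)} = - \frac{5 s \left(-5 + s\right)}{4 M}$ ($L{\left(s,M \right)} = - \frac{5 s \frac{-5 + s}{M + M}}{2} = - \frac{5 s \frac{-5 + s}{2 M}}{2} = - \frac{\frac{5}{2} s \frac{1}{M} \left(-5 + s\right)}{2} = - \frac{5 s \left(-5 + s\right)}{4 M}$)
$L{\left(z{\left(j{\left(H,-4 \right)} \right)},-37 \right)} - 4377 = \frac{5 \cdot 2 \left(\left(-5\right) \left(-4\right)\right) \left(5 - 2 \left(\left(-5\right) \left(-4\right)\right)\right)}{4 \left(-37\right)} - 4377 = \frac{5}{4} \cdot 2 \cdot 20 \left(- \frac{1}{37}\right) \left(5 - 2 \cdot 20\right) - 4377 = \frac{5}{4} \cdot 40 \left(- \frac{1}{37}\right) \left(5 - 40\right) - 4377 = \frac{5}{4} \cdot 40 \left(- \frac{1}{37}\right) \left(-35\right) - 4377 = \frac{1750}{37} - 4377 = - \frac{160199}{37}$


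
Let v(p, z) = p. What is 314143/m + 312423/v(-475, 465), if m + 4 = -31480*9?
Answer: -88666151977/134578900 ≈ -658.84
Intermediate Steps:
m = -283324 (m = -4 - 31480*9 = -4 - 1574*180 = -4 - 283320 = -283324)
314143/m + 312423/v(-475, 465) = 314143/(-283324) + 312423/(-475) = 314143*(-1/283324) + 312423*(-1/475) = -314143/283324 - 312423/475 = -88666151977/134578900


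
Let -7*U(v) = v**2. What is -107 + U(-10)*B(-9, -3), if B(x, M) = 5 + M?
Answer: -949/7 ≈ -135.57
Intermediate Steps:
U(v) = -v**2/7
-107 + U(-10)*B(-9, -3) = -107 + (-1/7*(-10)**2)*(5 - 3) = -107 - 1/7*100*2 = -107 - 100/7*2 = -107 - 200/7 = -949/7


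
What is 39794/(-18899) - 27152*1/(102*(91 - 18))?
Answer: -404725886/70360977 ≈ -5.7521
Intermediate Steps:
39794/(-18899) - 27152*1/(102*(91 - 18)) = 39794*(-1/18899) - 27152/(102*73) = -39794/18899 - 27152/7446 = -39794/18899 - 27152*1/7446 = -39794/18899 - 13576/3723 = -404725886/70360977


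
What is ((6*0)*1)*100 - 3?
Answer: -3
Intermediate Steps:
((6*0)*1)*100 - 3 = (0*1)*100 - 3 = 0*100 - 3 = 0 - 3 = -3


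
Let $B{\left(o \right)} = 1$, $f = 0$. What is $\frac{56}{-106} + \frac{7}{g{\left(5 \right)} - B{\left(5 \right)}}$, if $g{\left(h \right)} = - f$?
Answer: $- \frac{399}{53} \approx -7.5283$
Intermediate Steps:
$g{\left(h \right)} = 0$ ($g{\left(h \right)} = \left(-1\right) 0 = 0$)
$\frac{56}{-106} + \frac{7}{g{\left(5 \right)} - B{\left(5 \right)}} = \frac{56}{-106} + \frac{7}{0 - 1} = 56 \left(- \frac{1}{106}\right) + \frac{7}{0 - 1} = - \frac{28}{53} + \frac{7}{-1} = - \frac{28}{53} + 7 \left(-1\right) = - \frac{28}{53} - 7 = - \frac{399}{53}$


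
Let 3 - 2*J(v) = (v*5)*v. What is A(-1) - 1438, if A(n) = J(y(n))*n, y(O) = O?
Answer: -1437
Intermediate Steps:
J(v) = 3/2 - 5*v**2/2 (J(v) = 3/2 - v*5*v/2 = 3/2 - 5*v*v/2 = 3/2 - 5*v**2/2)
A(n) = n*(3/2 - 5*n**2/2) (A(n) = (3/2 - 5*n**2/2)*n = n*(3/2 - 5*n**2/2))
A(-1) - 1438 = (1/2)*(-1)*(3 - 5*(-1)**2) - 1438 = (1/2)*(-1)*(3 - 5*1) - 1438 = (1/2)*(-1)*(3 - 5) - 1438 = (1/2)*(-1)*(-2) - 1438 = 1 - 1438 = -1437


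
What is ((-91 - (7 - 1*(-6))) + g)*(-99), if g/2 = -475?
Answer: 104346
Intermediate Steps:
g = -950 (g = 2*(-475) = -950)
((-91 - (7 - 1*(-6))) + g)*(-99) = ((-91 - (7 - 1*(-6))) - 950)*(-99) = ((-91 - (7 + 6)) - 950)*(-99) = ((-91 - 1*13) - 950)*(-99) = ((-91 - 13) - 950)*(-99) = (-104 - 950)*(-99) = -1054*(-99) = 104346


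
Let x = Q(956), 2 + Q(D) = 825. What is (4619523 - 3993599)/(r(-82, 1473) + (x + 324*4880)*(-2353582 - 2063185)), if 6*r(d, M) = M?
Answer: -1251848/13974147276071 ≈ -8.9583e-8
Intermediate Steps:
Q(D) = 823 (Q(D) = -2 + 825 = 823)
r(d, M) = M/6
x = 823
(4619523 - 3993599)/(r(-82, 1473) + (x + 324*4880)*(-2353582 - 2063185)) = (4619523 - 3993599)/((⅙)*1473 + (823 + 324*4880)*(-2353582 - 2063185)) = 625924/(491/2 + (823 + 1581120)*(-4416767)) = 625924/(491/2 + 1581943*(-4416767)) = 625924/(491/2 - 6987073638281) = 625924/(-13974147276071/2) = 625924*(-2/13974147276071) = -1251848/13974147276071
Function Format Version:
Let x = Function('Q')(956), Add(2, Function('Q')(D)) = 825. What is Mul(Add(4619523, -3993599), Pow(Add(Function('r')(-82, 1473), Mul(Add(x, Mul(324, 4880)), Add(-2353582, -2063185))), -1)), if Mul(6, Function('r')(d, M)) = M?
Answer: Rational(-1251848, 13974147276071) ≈ -8.9583e-8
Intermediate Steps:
Function('Q')(D) = 823 (Function('Q')(D) = Add(-2, 825) = 823)
Function('r')(d, M) = Mul(Rational(1, 6), M)
x = 823
Mul(Add(4619523, -3993599), Pow(Add(Function('r')(-82, 1473), Mul(Add(x, Mul(324, 4880)), Add(-2353582, -2063185))), -1)) = Mul(Add(4619523, -3993599), Pow(Add(Mul(Rational(1, 6), 1473), Mul(Add(823, Mul(324, 4880)), Add(-2353582, -2063185))), -1)) = Mul(625924, Pow(Add(Rational(491, 2), Mul(Add(823, 1581120), -4416767)), -1)) = Mul(625924, Pow(Add(Rational(491, 2), Mul(1581943, -4416767)), -1)) = Mul(625924, Pow(Add(Rational(491, 2), -6987073638281), -1)) = Mul(625924, Pow(Rational(-13974147276071, 2), -1)) = Mul(625924, Rational(-2, 13974147276071)) = Rational(-1251848, 13974147276071)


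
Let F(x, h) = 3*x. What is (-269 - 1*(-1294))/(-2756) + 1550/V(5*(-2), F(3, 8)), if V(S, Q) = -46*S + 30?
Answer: 376955/135044 ≈ 2.7914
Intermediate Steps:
V(S, Q) = 30 - 46*S
(-269 - 1*(-1294))/(-2756) + 1550/V(5*(-2), F(3, 8)) = (-269 - 1*(-1294))/(-2756) + 1550/(30 - 230*(-2)) = (-269 + 1294)*(-1/2756) + 1550/(30 - 46*(-10)) = 1025*(-1/2756) + 1550/(30 + 460) = -1025/2756 + 1550/490 = -1025/2756 + 1550*(1/490) = -1025/2756 + 155/49 = 376955/135044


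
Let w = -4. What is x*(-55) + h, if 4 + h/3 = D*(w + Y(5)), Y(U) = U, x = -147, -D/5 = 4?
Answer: 8013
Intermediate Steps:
D = -20 (D = -5*4 = -20)
h = -72 (h = -12 + 3*(-20*(-4 + 5)) = -12 + 3*(-20*1) = -12 + 3*(-20) = -12 - 60 = -72)
x*(-55) + h = -147*(-55) - 72 = 8085 - 72 = 8013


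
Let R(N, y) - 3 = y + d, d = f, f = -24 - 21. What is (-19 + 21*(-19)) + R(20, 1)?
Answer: -459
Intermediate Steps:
f = -45
d = -45
R(N, y) = -42 + y (R(N, y) = 3 + (y - 45) = 3 + (-45 + y) = -42 + y)
(-19 + 21*(-19)) + R(20, 1) = (-19 + 21*(-19)) + (-42 + 1) = (-19 - 399) - 41 = -418 - 41 = -459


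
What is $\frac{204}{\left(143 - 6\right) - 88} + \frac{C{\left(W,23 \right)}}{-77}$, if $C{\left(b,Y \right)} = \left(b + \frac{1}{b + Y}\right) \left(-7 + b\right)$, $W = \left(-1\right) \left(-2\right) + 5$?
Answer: $\frac{204}{49} \approx 4.1633$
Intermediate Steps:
$W = 7$ ($W = 2 + 5 = 7$)
$C{\left(b,Y \right)} = \left(-7 + b\right) \left(b + \frac{1}{Y + b}\right)$ ($C{\left(b,Y \right)} = \left(b + \frac{1}{Y + b}\right) \left(-7 + b\right) = \left(-7 + b\right) \left(b + \frac{1}{Y + b}\right)$)
$\frac{204}{\left(143 - 6\right) - 88} + \frac{C{\left(W,23 \right)}}{-77} = \frac{204}{\left(143 - 6\right) - 88} + \frac{\frac{1}{23 + 7} \left(-7 + 7 + 7^{3} - 7 \cdot 7^{2} + 23 \cdot 7^{2} - 161 \cdot 7\right)}{-77} = \frac{204}{137 - 88} + \frac{-7 + 7 + 343 - 343 + 23 \cdot 49 - 1127}{30} \left(- \frac{1}{77}\right) = \frac{204}{49} + \frac{-7 + 7 + 343 - 343 + 1127 - 1127}{30} \left(- \frac{1}{77}\right) = 204 \cdot \frac{1}{49} + \frac{1}{30} \cdot 0 \left(- \frac{1}{77}\right) = \frac{204}{49} + 0 \left(- \frac{1}{77}\right) = \frac{204}{49} + 0 = \frac{204}{49}$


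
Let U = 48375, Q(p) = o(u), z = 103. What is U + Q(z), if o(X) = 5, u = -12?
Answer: 48380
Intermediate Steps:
Q(p) = 5
U + Q(z) = 48375 + 5 = 48380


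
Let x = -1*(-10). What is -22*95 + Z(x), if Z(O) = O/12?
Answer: -12535/6 ≈ -2089.2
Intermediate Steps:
x = 10
Z(O) = O/12 (Z(O) = O*(1/12) = O/12)
-22*95 + Z(x) = -22*95 + (1/12)*10 = -2090 + 5/6 = -12535/6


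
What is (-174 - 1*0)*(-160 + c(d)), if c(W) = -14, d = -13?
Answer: 30276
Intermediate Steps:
(-174 - 1*0)*(-160 + c(d)) = (-174 - 1*0)*(-160 - 14) = (-174 + 0)*(-174) = -174*(-174) = 30276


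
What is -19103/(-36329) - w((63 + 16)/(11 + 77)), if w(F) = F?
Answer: -1188927/3196952 ≈ -0.37189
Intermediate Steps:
-19103/(-36329) - w((63 + 16)/(11 + 77)) = -19103/(-36329) - (63 + 16)/(11 + 77) = -19103*(-1/36329) - 79/88 = 19103/36329 - 79/88 = -1188927/3196952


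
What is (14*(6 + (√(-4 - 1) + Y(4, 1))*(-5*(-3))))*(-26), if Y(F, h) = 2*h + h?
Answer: -18564 - 5460*I*√5 ≈ -18564.0 - 12209.0*I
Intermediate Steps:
Y(F, h) = 3*h
(14*(6 + (√(-4 - 1) + Y(4, 1))*(-5*(-3))))*(-26) = (14*(6 + (√(-4 - 1) + 3*1)*(-5*(-3))))*(-26) = (14*(6 + (√(-5) + 3)*15))*(-26) = (14*(6 + (I*√5 + 3)*15))*(-26) = (14*(6 + (3 + I*√5)*15))*(-26) = (14*(6 + (45 + 15*I*√5)))*(-26) = (14*(51 + 15*I*√5))*(-26) = (714 + 210*I*√5)*(-26) = -18564 - 5460*I*√5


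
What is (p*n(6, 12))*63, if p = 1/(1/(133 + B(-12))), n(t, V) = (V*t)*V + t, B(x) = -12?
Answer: 6632010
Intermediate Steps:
n(t, V) = t + t*V² (n(t, V) = t*V² + t = t + t*V²)
p = 121 (p = 1/(1/(133 - 12)) = 1/(1/121) = 121)
(p*n(6, 12))*63 = (121*(6*(1 + 12²)))*63 = (121*(6*(1 + 144)))*63 = (121*(6*145))*63 = (121*870)*63 = 105270*63 = 6632010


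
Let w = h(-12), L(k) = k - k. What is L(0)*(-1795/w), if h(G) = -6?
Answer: 0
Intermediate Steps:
L(k) = 0
w = -6
L(0)*(-1795/w) = 0*(-1795/(-6)) = 0*(-1795*(-⅙)) = 0*(1795/6) = 0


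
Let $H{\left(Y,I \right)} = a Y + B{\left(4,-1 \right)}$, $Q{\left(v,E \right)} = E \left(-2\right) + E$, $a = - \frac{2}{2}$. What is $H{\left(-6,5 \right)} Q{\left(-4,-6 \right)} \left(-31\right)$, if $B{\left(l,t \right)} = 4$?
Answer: $-1860$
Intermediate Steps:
$a = -1$ ($a = \left(-2\right) \frac{1}{2} = -1$)
$Q{\left(v,E \right)} = - E$ ($Q{\left(v,E \right)} = - 2 E + E = - E$)
$H{\left(Y,I \right)} = 4 - Y$ ($H{\left(Y,I \right)} = - Y + 4 = 4 - Y$)
$H{\left(-6,5 \right)} Q{\left(-4,-6 \right)} \left(-31\right) = \left(4 - -6\right) \left(\left(-1\right) \left(-6\right)\right) \left(-31\right) = \left(4 + 6\right) 6 \left(-31\right) = 10 \cdot 6 \left(-31\right) = 60 \left(-31\right) = -1860$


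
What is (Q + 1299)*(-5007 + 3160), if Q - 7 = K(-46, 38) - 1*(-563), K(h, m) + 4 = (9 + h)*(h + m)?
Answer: -3991367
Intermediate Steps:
K(h, m) = -4 + (9 + h)*(h + m)
Q = 862 (Q = 7 + ((-4 + (-46)² + 9*(-46) + 9*38 - 46*38) - 1*(-563)) = 7 + ((-4 + 2116 - 414 + 342 - 1748) + 563) = 7 + (292 + 563) = 7 + 855 = 862)
(Q + 1299)*(-5007 + 3160) = (862 + 1299)*(-5007 + 3160) = 2161*(-1847) = -3991367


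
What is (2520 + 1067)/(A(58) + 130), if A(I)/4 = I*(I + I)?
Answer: 3587/27042 ≈ 0.13265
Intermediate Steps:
A(I) = 8*I**2 (A(I) = 4*(I*(I + I)) = 4*(I*(2*I)) = 4*(2*I**2) = 8*I**2)
(2520 + 1067)/(A(58) + 130) = (2520 + 1067)/(8*58**2 + 130) = 3587/(8*3364 + 130) = 3587/(26912 + 130) = 3587/27042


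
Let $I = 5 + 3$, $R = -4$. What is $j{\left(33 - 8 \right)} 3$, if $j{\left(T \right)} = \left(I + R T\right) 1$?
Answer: $-276$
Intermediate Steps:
$I = 8$
$j{\left(T \right)} = 8 - 4 T$ ($j{\left(T \right)} = \left(8 - 4 T\right) 1 = 8 - 4 T$)
$j{\left(33 - 8 \right)} 3 = \left(8 - 4 \left(33 - 8\right)\right) 3 = \left(8 - 100\right) 3 = \left(-92\right) 3 = -276$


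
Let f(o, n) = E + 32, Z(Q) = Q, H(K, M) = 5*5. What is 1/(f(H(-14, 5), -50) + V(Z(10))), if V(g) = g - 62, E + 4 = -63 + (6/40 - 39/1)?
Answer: -20/2517 ≈ -0.0079460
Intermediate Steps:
H(K, M) = 25
E = -2117/20 (E = -4 + (-63 + (6/40 - 39/1)) = -4 + (-63 + (6*(1/40) - 39*1)) = -4 + (-63 + (3/20 - 39)) = -4 + (-63 - 777/20) = -4 - 2037/20 = -2117/20 ≈ -105.85)
V(g) = -62 + g
f(o, n) = -1477/20 (f(o, n) = -2117/20 + 32 = -1477/20)
1/(f(H(-14, 5), -50) + V(Z(10))) = 1/(-1477/20 + (-62 + 10)) = 1/(-1477/20 - 52) = 1/(-2517/20) = -20/2517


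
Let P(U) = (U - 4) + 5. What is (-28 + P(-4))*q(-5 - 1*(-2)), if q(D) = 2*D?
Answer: 186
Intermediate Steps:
P(U) = 1 + U (P(U) = (-4 + U) + 5 = 1 + U)
(-28 + P(-4))*q(-5 - 1*(-2)) = (-28 + (1 - 4))*(2*(-5 - 1*(-2))) = (-28 - 3)*(2*(-5 + 2)) = -62*(-3) = -31*(-6) = 186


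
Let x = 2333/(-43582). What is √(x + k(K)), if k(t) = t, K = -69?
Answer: I*√131159636762/43582 ≈ 8.3098*I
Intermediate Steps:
x = -2333/43582 (x = 2333*(-1/43582) = -2333/43582 ≈ -0.053531)
√(x + k(K)) = √(-2333/43582 - 69) = √(-3009491/43582) = I*√131159636762/43582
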